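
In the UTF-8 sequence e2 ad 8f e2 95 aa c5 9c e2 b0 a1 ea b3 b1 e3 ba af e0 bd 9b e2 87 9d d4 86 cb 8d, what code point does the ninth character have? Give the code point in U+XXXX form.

Offset 0: leading byte 0xE2 = 11100010 → 3-byte char #1 = E2 AD 8F.
Offset 3: leading byte 0xE2 = 11100010 → 3-byte char #2 = E2 95 AA.
Offset 6: leading byte 0xC5 = 11000101 → 2-byte char #3 = C5 9C.
Offset 8: leading byte 0xE2 = 11100010 → 3-byte char #4 = E2 B0 A1.
Offset 11: leading byte 0xEA = 11101010 → 3-byte char #5 = EA B3 B1.
Offset 14: leading byte 0xE3 = 11100011 → 3-byte char #6 = E3 BA AF.
Offset 17: leading byte 0xE0 = 11100000 → 3-byte char #7 = E0 BD 9B.
Offset 20: leading byte 0xE2 = 11100010 → 3-byte char #8 = E2 87 9D.
Offset 23: leading byte 0xD4 = 11010100 → 2-byte char #9 = D4 86.
Leading byte 0xD4 = 11010100 matches 110xxxxx → 2-byte sequence.
Byte 1: 0xD4 = 11010100, payload 10100 (5 bits).
Byte 2: 0x86 = 10000110 (10xxxxxx ✓), payload 000110.
Concatenate: 10100000110 = 0x506 (11 bits → U+0506).

U+0506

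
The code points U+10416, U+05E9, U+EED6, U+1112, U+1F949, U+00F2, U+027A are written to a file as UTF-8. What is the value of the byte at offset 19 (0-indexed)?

0xBA

U+10416 → 4-byte form F0 90 90 96 at offsets 0–3.
U+05E9 → 2-byte form D7 A9 at offsets 4–5.
U+EED6 → 3-byte form EE BB 96 at offsets 6–8.
U+1112 → 3-byte form E1 84 92 at offsets 9–11.
U+1F949 → 4-byte form F0 9F A5 89 at offsets 12–15.
U+00F2 → 2-byte form C3 B2 at offsets 16–17.
U+027A → 2-byte form C9 BA at offsets 18–19.
Offset 19 falls in char 7's range; it's byte 2 of C9 BA = 0xBA.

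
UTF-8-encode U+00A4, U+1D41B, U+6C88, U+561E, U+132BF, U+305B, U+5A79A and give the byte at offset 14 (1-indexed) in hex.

0x93

1-indexed offset 14 is 0-indexed offset 13.
U+00A4 → 2-byte form C2 A4 at offsets 0–1.
U+1D41B → 4-byte form F0 9D 90 9B at offsets 2–5.
U+6C88 → 3-byte form E6 B2 88 at offsets 6–8.
U+561E → 3-byte form E5 98 9E at offsets 9–11.
U+132BF → 4-byte form F0 93 8A BF at offsets 12–15.
Offset 13 falls in char 5's range; it's byte 2 of F0 93 8A BF = 0x93.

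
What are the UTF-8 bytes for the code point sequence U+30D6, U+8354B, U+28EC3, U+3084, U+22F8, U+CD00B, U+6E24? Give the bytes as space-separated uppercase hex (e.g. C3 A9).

E3 83 96 F2 83 95 8B F0 A8 BB 83 E3 82 84 E2 8B B8 F3 8D 80 8B E6 B8 A4

U+30D6: 3-byte form → E3 83 96.
U+8354B: 4-byte form → F2 83 95 8B.
U+28EC3: 4-byte form → F0 A8 BB 83.
U+3084: 3-byte form → E3 82 84.
U+22F8: 3-byte form → E2 8B B8.
U+CD00B: 4-byte form → F3 8D 80 8B.
U+6E24: 3-byte form → E6 B8 A4.
Concatenated (24 bytes): E3 83 96 F2 83 95 8B F0 A8 BB 83 E3 82 84 E2 8B B8 F3 8D 80 8B E6 B8 A4.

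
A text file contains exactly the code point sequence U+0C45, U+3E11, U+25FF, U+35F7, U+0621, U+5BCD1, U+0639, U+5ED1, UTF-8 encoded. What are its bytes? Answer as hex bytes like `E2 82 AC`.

E0 B1 85 E3 B8 91 E2 97 BF E3 97 B7 D8 A1 F1 9B B3 91 D8 B9 E5 BB 91

U+0C45: 3-byte form → E0 B1 85.
U+3E11: 3-byte form → E3 B8 91.
U+25FF: 3-byte form → E2 97 BF.
U+35F7: 3-byte form → E3 97 B7.
U+0621: 2-byte form → D8 A1.
U+5BCD1: 4-byte form → F1 9B B3 91.
U+0639: 2-byte form → D8 B9.
U+5ED1: 3-byte form → E5 BB 91.
Concatenated (23 bytes): E0 B1 85 E3 B8 91 E2 97 BF E3 97 B7 D8 A1 F1 9B B3 91 D8 B9 E5 BB 91.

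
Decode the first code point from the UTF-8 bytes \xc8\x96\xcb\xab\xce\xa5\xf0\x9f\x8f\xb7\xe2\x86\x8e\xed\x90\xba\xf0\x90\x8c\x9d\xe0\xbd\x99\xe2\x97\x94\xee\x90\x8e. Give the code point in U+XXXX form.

U+0216

Offset 0: leading byte 0xC8 = 11001000 → 2-byte char #1 = C8 96.
Leading byte 0xC8 = 11001000 matches 110xxxxx → 2-byte sequence.
Byte 1: 0xC8 = 11001000, payload 01000 (5 bits).
Byte 2: 0x96 = 10010110 (10xxxxxx ✓), payload 010110.
Concatenate: 01000010110 = 0x216 (11 bits → U+0216).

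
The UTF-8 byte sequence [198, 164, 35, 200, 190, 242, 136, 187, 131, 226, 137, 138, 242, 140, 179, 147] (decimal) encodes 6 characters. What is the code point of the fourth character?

Offset 0: leading byte 0xC6 = 11000110 → 2-byte char #1 = C6 A4.
Offset 2: leading byte 0x23 = 00100011 → 1-byte char #2 = 23.
Offset 3: leading byte 0xC8 = 11001000 → 2-byte char #3 = C8 BE.
Offset 5: leading byte 0xF2 = 11110010 → 4-byte char #4 = F2 88 BB 83.
Leading byte 0xF2 = 11110010 matches 11110xxx → 4-byte sequence.
Byte 1: 0xF2 = 11110010, payload 010 (3 bits).
Byte 2: 0x88 = 10001000 (10xxxxxx ✓), payload 001000.
Byte 3: 0xBB = 10111011 (10xxxxxx ✓), payload 111011.
Byte 4: 0x83 = 10000011 (10xxxxxx ✓), payload 000011.
Concatenate: 010001000111011000011 = 0x88EC3 (21 bits → U+88EC3).

U+88EC3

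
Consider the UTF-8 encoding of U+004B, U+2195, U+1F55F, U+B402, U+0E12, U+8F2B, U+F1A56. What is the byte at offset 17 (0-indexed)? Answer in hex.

0xF3

U+004B → 1-byte form 4B at offsets 0–0.
U+2195 → 3-byte form E2 86 95 at offsets 1–3.
U+1F55F → 4-byte form F0 9F 95 9F at offsets 4–7.
U+B402 → 3-byte form EB 90 82 at offsets 8–10.
U+0E12 → 3-byte form E0 B8 92 at offsets 11–13.
U+8F2B → 3-byte form E8 BC AB at offsets 14–16.
U+F1A56 → 4-byte form F3 B1 A9 96 at offsets 17–20.
Offset 17 falls in char 7's range; it's byte 1 of F3 B1 A9 96 = 0xF3.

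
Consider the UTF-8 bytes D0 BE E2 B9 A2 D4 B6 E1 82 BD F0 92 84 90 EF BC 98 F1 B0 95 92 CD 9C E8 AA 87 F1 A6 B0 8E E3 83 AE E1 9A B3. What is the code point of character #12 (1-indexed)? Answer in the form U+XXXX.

Offset 0: leading byte 0xD0 = 11010000 → 2-byte char #1 = D0 BE.
Offset 2: leading byte 0xE2 = 11100010 → 3-byte char #2 = E2 B9 A2.
Offset 5: leading byte 0xD4 = 11010100 → 2-byte char #3 = D4 B6.
Offset 7: leading byte 0xE1 = 11100001 → 3-byte char #4 = E1 82 BD.
Offset 10: leading byte 0xF0 = 11110000 → 4-byte char #5 = F0 92 84 90.
Offset 14: leading byte 0xEF = 11101111 → 3-byte char #6 = EF BC 98.
Offset 17: leading byte 0xF1 = 11110001 → 4-byte char #7 = F1 B0 95 92.
Offset 21: leading byte 0xCD = 11001101 → 2-byte char #8 = CD 9C.
Offset 23: leading byte 0xE8 = 11101000 → 3-byte char #9 = E8 AA 87.
Offset 26: leading byte 0xF1 = 11110001 → 4-byte char #10 = F1 A6 B0 8E.
Offset 30: leading byte 0xE3 = 11100011 → 3-byte char #11 = E3 83 AE.
Offset 33: leading byte 0xE1 = 11100001 → 3-byte char #12 = E1 9A B3.
Leading byte 0xE1 = 11100001 matches 1110xxxx → 3-byte sequence.
Byte 1: 0xE1 = 11100001, payload 0001 (4 bits).
Byte 2: 0x9A = 10011010 (10xxxxxx ✓), payload 011010.
Byte 3: 0xB3 = 10110011 (10xxxxxx ✓), payload 110011.
Concatenate: 0001011010110011 = 0x16B3 (16 bits → U+16B3).

U+16B3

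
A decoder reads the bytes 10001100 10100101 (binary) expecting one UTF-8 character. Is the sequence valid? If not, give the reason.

invalid (continuation byte with no leading byte)

Byte 0x8C = 10001100 has the form 10xxxxxx — a continuation byte — but there is no preceding leading byte.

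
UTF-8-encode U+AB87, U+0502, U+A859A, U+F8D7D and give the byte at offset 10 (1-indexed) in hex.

0xF3

1-indexed offset 10 is 0-indexed offset 9.
U+AB87 → 3-byte form EA AE 87 at offsets 0–2.
U+0502 → 2-byte form D4 82 at offsets 3–4.
U+A859A → 4-byte form F2 A8 96 9A at offsets 5–8.
U+F8D7D → 4-byte form F3 B8 B5 BD at offsets 9–12.
Offset 9 falls in char 4's range; it's byte 1 of F3 B8 B5 BD = 0xF3.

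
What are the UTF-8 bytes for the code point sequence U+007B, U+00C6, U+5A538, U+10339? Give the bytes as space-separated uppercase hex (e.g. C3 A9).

7B C3 86 F1 9A 94 B8 F0 90 8C B9

U+007B: 1-byte form → 7B.
U+00C6: 2-byte form → C3 86.
U+5A538: 4-byte form → F1 9A 94 B8.
U+10339: 4-byte form → F0 90 8C B9.
Concatenated (11 bytes): 7B C3 86 F1 9A 94 B8 F0 90 8C B9.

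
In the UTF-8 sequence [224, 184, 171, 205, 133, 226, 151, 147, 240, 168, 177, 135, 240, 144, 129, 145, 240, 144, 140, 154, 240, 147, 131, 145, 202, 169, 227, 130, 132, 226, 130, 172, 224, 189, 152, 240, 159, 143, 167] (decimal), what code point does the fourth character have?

Offset 0: leading byte 0xE0 = 11100000 → 3-byte char #1 = E0 B8 AB.
Offset 3: leading byte 0xCD = 11001101 → 2-byte char #2 = CD 85.
Offset 5: leading byte 0xE2 = 11100010 → 3-byte char #3 = E2 97 93.
Offset 8: leading byte 0xF0 = 11110000 → 4-byte char #4 = F0 A8 B1 87.
Leading byte 0xF0 = 11110000 matches 11110xxx → 4-byte sequence.
Byte 1: 0xF0 = 11110000, payload 000 (3 bits).
Byte 2: 0xA8 = 10101000 (10xxxxxx ✓), payload 101000.
Byte 3: 0xB1 = 10110001 (10xxxxxx ✓), payload 110001.
Byte 4: 0x87 = 10000111 (10xxxxxx ✓), payload 000111.
Concatenate: 000101000110001000111 = 0x28C47 (21 bits → U+28C47).

U+28C47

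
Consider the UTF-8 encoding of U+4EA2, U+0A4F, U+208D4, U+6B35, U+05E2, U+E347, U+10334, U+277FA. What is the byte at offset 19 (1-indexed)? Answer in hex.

0xF0

1-indexed offset 19 is 0-indexed offset 18.
U+4EA2 → 3-byte form E4 BA A2 at offsets 0–2.
U+0A4F → 3-byte form E0 A9 8F at offsets 3–5.
U+208D4 → 4-byte form F0 A0 A3 94 at offsets 6–9.
U+6B35 → 3-byte form E6 AC B5 at offsets 10–12.
U+05E2 → 2-byte form D7 A2 at offsets 13–14.
U+E347 → 3-byte form EE 8D 87 at offsets 15–17.
U+10334 → 4-byte form F0 90 8C B4 at offsets 18–21.
Offset 18 falls in char 7's range; it's byte 1 of F0 90 8C B4 = 0xF0.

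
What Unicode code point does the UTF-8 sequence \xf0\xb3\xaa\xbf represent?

U+33ABF

Leading byte 0xF0 = 11110000 matches 11110xxx → 4-byte sequence.
Byte 1: 0xF0 = 11110000, payload 000 (3 bits).
Byte 2: 0xB3 = 10110011 (10xxxxxx ✓), payload 110011.
Byte 3: 0xAA = 10101010 (10xxxxxx ✓), payload 101010.
Byte 4: 0xBF = 10111111 (10xxxxxx ✓), payload 111111.
Concatenate: 000110011101010111111 = 0x33ABF (21 bits → U+33ABF).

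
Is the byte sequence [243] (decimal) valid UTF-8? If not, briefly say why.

invalid (sequence truncated)

Leading byte 0xF3 = 11110011 → 4-byte form, but only 1 byte is present.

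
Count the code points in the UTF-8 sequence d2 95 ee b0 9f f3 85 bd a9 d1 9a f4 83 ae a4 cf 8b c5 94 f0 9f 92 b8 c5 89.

Byte at offset 0: 0xD2 = 11010010 → 2-byte char (#1). Advance 2.
Byte at offset 2: 0xEE = 11101110 → 3-byte char (#2). Advance 3.
Byte at offset 5: 0xF3 = 11110011 → 4-byte char (#3). Advance 4.
Byte at offset 9: 0xD1 = 11010001 → 2-byte char (#4). Advance 2.
Byte at offset 11: 0xF4 = 11110100 → 4-byte char (#5). Advance 4.
Byte at offset 15: 0xCF = 11001111 → 2-byte char (#6). Advance 2.
Byte at offset 17: 0xC5 = 11000101 → 2-byte char (#7). Advance 2.
Byte at offset 19: 0xF0 = 11110000 → 4-byte char (#8). Advance 4.
Byte at offset 23: 0xC5 = 11000101 → 2-byte char (#9). Advance 2.
Reached end at offset 25 after 9 code points.

9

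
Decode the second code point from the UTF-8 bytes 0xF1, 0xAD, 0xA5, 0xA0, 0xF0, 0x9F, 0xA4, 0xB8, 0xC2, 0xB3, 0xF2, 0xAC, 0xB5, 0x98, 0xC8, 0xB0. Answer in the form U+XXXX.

Offset 0: leading byte 0xF1 = 11110001 → 4-byte char #1 = F1 AD A5 A0.
Offset 4: leading byte 0xF0 = 11110000 → 4-byte char #2 = F0 9F A4 B8.
Leading byte 0xF0 = 11110000 matches 11110xxx → 4-byte sequence.
Byte 1: 0xF0 = 11110000, payload 000 (3 bits).
Byte 2: 0x9F = 10011111 (10xxxxxx ✓), payload 011111.
Byte 3: 0xA4 = 10100100 (10xxxxxx ✓), payload 100100.
Byte 4: 0xB8 = 10111000 (10xxxxxx ✓), payload 111000.
Concatenate: 000011111100100111000 = 0x1F938 (21 bits → U+1F938).

U+1F938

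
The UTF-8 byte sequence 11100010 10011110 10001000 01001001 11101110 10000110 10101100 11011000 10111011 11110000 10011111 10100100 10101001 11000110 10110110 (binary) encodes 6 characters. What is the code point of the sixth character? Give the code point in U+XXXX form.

U+01B6

Offset 0: leading byte 0xE2 = 11100010 → 3-byte char #1 = E2 9E 88.
Offset 3: leading byte 0x49 = 01001001 → 1-byte char #2 = 49.
Offset 4: leading byte 0xEE = 11101110 → 3-byte char #3 = EE 86 AC.
Offset 7: leading byte 0xD8 = 11011000 → 2-byte char #4 = D8 BB.
Offset 9: leading byte 0xF0 = 11110000 → 4-byte char #5 = F0 9F A4 A9.
Offset 13: leading byte 0xC6 = 11000110 → 2-byte char #6 = C6 B6.
Leading byte 0xC6 = 11000110 matches 110xxxxx → 2-byte sequence.
Byte 1: 0xC6 = 11000110, payload 00110 (5 bits).
Byte 2: 0xB6 = 10110110 (10xxxxxx ✓), payload 110110.
Concatenate: 00110110110 = 0x1B6 (11 bits → U+01B6).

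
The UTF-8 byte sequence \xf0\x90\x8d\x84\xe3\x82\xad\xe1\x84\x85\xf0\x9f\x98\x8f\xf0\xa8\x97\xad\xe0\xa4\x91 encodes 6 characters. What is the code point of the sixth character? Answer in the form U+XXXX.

U+0911

Offset 0: leading byte 0xF0 = 11110000 → 4-byte char #1 = F0 90 8D 84.
Offset 4: leading byte 0xE3 = 11100011 → 3-byte char #2 = E3 82 AD.
Offset 7: leading byte 0xE1 = 11100001 → 3-byte char #3 = E1 84 85.
Offset 10: leading byte 0xF0 = 11110000 → 4-byte char #4 = F0 9F 98 8F.
Offset 14: leading byte 0xF0 = 11110000 → 4-byte char #5 = F0 A8 97 AD.
Offset 18: leading byte 0xE0 = 11100000 → 3-byte char #6 = E0 A4 91.
Leading byte 0xE0 = 11100000 matches 1110xxxx → 3-byte sequence.
Byte 1: 0xE0 = 11100000, payload 0000 (4 bits).
Byte 2: 0xA4 = 10100100 (10xxxxxx ✓), payload 100100.
Byte 3: 0x91 = 10010001 (10xxxxxx ✓), payload 010001.
Concatenate: 0000100100010001 = 0x911 (16 bits → U+0911).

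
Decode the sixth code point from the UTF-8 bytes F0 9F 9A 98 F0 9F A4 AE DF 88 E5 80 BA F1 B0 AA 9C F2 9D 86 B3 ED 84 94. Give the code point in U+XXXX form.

Offset 0: leading byte 0xF0 = 11110000 → 4-byte char #1 = F0 9F 9A 98.
Offset 4: leading byte 0xF0 = 11110000 → 4-byte char #2 = F0 9F A4 AE.
Offset 8: leading byte 0xDF = 11011111 → 2-byte char #3 = DF 88.
Offset 10: leading byte 0xE5 = 11100101 → 3-byte char #4 = E5 80 BA.
Offset 13: leading byte 0xF1 = 11110001 → 4-byte char #5 = F1 B0 AA 9C.
Offset 17: leading byte 0xF2 = 11110010 → 4-byte char #6 = F2 9D 86 B3.
Leading byte 0xF2 = 11110010 matches 11110xxx → 4-byte sequence.
Byte 1: 0xF2 = 11110010, payload 010 (3 bits).
Byte 2: 0x9D = 10011101 (10xxxxxx ✓), payload 011101.
Byte 3: 0x86 = 10000110 (10xxxxxx ✓), payload 000110.
Byte 4: 0xB3 = 10110011 (10xxxxxx ✓), payload 110011.
Concatenate: 010011101000110110011 = 0x9D1B3 (21 bits → U+9D1B3).

U+9D1B3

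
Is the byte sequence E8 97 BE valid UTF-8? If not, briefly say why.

valid

Leading byte 0xE8 = 11101000 → 3-byte form.
Continuation bytes 0x97=10010111, 0xBE=10111110 all match 10xxxxxx.
Decoded value 0x85FE is ≥ 0x800 (shortest form) and not a surrogate.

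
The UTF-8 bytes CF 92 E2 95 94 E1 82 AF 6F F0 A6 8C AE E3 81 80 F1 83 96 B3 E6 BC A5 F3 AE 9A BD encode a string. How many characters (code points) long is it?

9

Byte at offset 0: 0xCF = 11001111 → 2-byte char (#1). Advance 2.
Byte at offset 2: 0xE2 = 11100010 → 3-byte char (#2). Advance 3.
Byte at offset 5: 0xE1 = 11100001 → 3-byte char (#3). Advance 3.
Byte at offset 8: 0x6F = 01101111 → 1-byte char (#4). Advance 1.
Byte at offset 9: 0xF0 = 11110000 → 4-byte char (#5). Advance 4.
Byte at offset 13: 0xE3 = 11100011 → 3-byte char (#6). Advance 3.
Byte at offset 16: 0xF1 = 11110001 → 4-byte char (#7). Advance 4.
Byte at offset 20: 0xE6 = 11100110 → 3-byte char (#8). Advance 3.
Byte at offset 23: 0xF3 = 11110011 → 4-byte char (#9). Advance 4.
Reached end at offset 27 after 9 code points.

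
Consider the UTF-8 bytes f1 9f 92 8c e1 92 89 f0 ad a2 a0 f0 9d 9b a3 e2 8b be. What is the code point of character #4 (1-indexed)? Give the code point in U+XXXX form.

Offset 0: leading byte 0xF1 = 11110001 → 4-byte char #1 = F1 9F 92 8C.
Offset 4: leading byte 0xE1 = 11100001 → 3-byte char #2 = E1 92 89.
Offset 7: leading byte 0xF0 = 11110000 → 4-byte char #3 = F0 AD A2 A0.
Offset 11: leading byte 0xF0 = 11110000 → 4-byte char #4 = F0 9D 9B A3.
Leading byte 0xF0 = 11110000 matches 11110xxx → 4-byte sequence.
Byte 1: 0xF0 = 11110000, payload 000 (3 bits).
Byte 2: 0x9D = 10011101 (10xxxxxx ✓), payload 011101.
Byte 3: 0x9B = 10011011 (10xxxxxx ✓), payload 011011.
Byte 4: 0xA3 = 10100011 (10xxxxxx ✓), payload 100011.
Concatenate: 000011101011011100011 = 0x1D6E3 (21 bits → U+1D6E3).

U+1D6E3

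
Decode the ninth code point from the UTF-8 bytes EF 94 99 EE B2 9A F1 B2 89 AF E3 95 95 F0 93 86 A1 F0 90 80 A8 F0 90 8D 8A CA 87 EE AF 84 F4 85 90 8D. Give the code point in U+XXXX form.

Offset 0: leading byte 0xEF = 11101111 → 3-byte char #1 = EF 94 99.
Offset 3: leading byte 0xEE = 11101110 → 3-byte char #2 = EE B2 9A.
Offset 6: leading byte 0xF1 = 11110001 → 4-byte char #3 = F1 B2 89 AF.
Offset 10: leading byte 0xE3 = 11100011 → 3-byte char #4 = E3 95 95.
Offset 13: leading byte 0xF0 = 11110000 → 4-byte char #5 = F0 93 86 A1.
Offset 17: leading byte 0xF0 = 11110000 → 4-byte char #6 = F0 90 80 A8.
Offset 21: leading byte 0xF0 = 11110000 → 4-byte char #7 = F0 90 8D 8A.
Offset 25: leading byte 0xCA = 11001010 → 2-byte char #8 = CA 87.
Offset 27: leading byte 0xEE = 11101110 → 3-byte char #9 = EE AF 84.
Leading byte 0xEE = 11101110 matches 1110xxxx → 3-byte sequence.
Byte 1: 0xEE = 11101110, payload 1110 (4 bits).
Byte 2: 0xAF = 10101111 (10xxxxxx ✓), payload 101111.
Byte 3: 0x84 = 10000100 (10xxxxxx ✓), payload 000100.
Concatenate: 1110101111000100 = 0xEBC4 (16 bits → U+EBC4).

U+EBC4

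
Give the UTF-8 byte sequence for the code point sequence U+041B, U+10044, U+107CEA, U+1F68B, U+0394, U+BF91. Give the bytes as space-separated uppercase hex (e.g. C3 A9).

D0 9B F0 90 81 84 F4 87 B3 AA F0 9F 9A 8B CE 94 EB BE 91

U+041B: 2-byte form → D0 9B.
U+10044: 4-byte form → F0 90 81 84.
U+107CEA: 4-byte form → F4 87 B3 AA.
U+1F68B: 4-byte form → F0 9F 9A 8B.
U+0394: 2-byte form → CE 94.
U+BF91: 3-byte form → EB BE 91.
Concatenated (19 bytes): D0 9B F0 90 81 84 F4 87 B3 AA F0 9F 9A 8B CE 94 EB BE 91.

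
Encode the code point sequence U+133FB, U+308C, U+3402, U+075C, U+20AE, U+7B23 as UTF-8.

F0 93 8F BB E3 82 8C E3 90 82 DD 9C E2 82 AE E7 AC A3

U+133FB: 4-byte form → F0 93 8F BB.
U+308C: 3-byte form → E3 82 8C.
U+3402: 3-byte form → E3 90 82.
U+075C: 2-byte form → DD 9C.
U+20AE: 3-byte form → E2 82 AE.
U+7B23: 3-byte form → E7 AC A3.
Concatenated (18 bytes): F0 93 8F BB E3 82 8C E3 90 82 DD 9C E2 82 AE E7 AC A3.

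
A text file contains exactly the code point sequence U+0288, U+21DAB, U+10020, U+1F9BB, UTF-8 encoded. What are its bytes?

U+0288: 2-byte form → CA 88.
U+21DAB: 4-byte form → F0 A1 B6 AB.
U+10020: 4-byte form → F0 90 80 A0.
U+1F9BB: 4-byte form → F0 9F A6 BB.
Concatenated (14 bytes): CA 88 F0 A1 B6 AB F0 90 80 A0 F0 9F A6 BB.

CA 88 F0 A1 B6 AB F0 90 80 A0 F0 9F A6 BB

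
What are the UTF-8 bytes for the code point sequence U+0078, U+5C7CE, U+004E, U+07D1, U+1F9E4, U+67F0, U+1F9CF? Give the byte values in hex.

U+0078: 1-byte form → 78.
U+5C7CE: 4-byte form → F1 9C 9F 8E.
U+004E: 1-byte form → 4E.
U+07D1: 2-byte form → DF 91.
U+1F9E4: 4-byte form → F0 9F A7 A4.
U+67F0: 3-byte form → E6 9F B0.
U+1F9CF: 4-byte form → F0 9F A7 8F.
Concatenated (19 bytes): 78 F1 9C 9F 8E 4E DF 91 F0 9F A7 A4 E6 9F B0 F0 9F A7 8F.

78 F1 9C 9F 8E 4E DF 91 F0 9F A7 A4 E6 9F B0 F0 9F A7 8F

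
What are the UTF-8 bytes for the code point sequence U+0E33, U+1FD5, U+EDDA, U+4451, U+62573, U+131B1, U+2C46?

U+0E33: 3-byte form → E0 B8 B3.
U+1FD5: 3-byte form → E1 BF 95.
U+EDDA: 3-byte form → EE B7 9A.
U+4451: 3-byte form → E4 91 91.
U+62573: 4-byte form → F1 A2 95 B3.
U+131B1: 4-byte form → F0 93 86 B1.
U+2C46: 3-byte form → E2 B1 86.
Concatenated (23 bytes): E0 B8 B3 E1 BF 95 EE B7 9A E4 91 91 F1 A2 95 B3 F0 93 86 B1 E2 B1 86.

E0 B8 B3 E1 BF 95 EE B7 9A E4 91 91 F1 A2 95 B3 F0 93 86 B1 E2 B1 86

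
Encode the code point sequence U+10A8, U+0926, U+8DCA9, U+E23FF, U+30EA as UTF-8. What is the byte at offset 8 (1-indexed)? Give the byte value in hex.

1-indexed offset 8 is 0-indexed offset 7.
U+10A8 → 3-byte form E1 82 A8 at offsets 0–2.
U+0926 → 3-byte form E0 A4 A6 at offsets 3–5.
U+8DCA9 → 4-byte form F2 8D B2 A9 at offsets 6–9.
Offset 7 falls in char 3's range; it's byte 2 of F2 8D B2 A9 = 0x8D.

0x8D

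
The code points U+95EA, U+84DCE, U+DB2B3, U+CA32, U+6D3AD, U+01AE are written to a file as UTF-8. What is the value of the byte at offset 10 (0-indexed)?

0xB3

U+95EA → 3-byte form E9 97 AA at offsets 0–2.
U+84DCE → 4-byte form F2 84 B7 8E at offsets 3–6.
U+DB2B3 → 4-byte form F3 9B 8A B3 at offsets 7–10.
Offset 10 falls in char 3's range; it's byte 4 of F3 9B 8A B3 = 0xB3.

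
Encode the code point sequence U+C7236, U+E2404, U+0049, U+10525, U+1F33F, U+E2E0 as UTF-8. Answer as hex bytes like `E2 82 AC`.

U+C7236: 4-byte form → F3 87 88 B6.
U+E2404: 4-byte form → F3 A2 90 84.
U+0049: 1-byte form → 49.
U+10525: 4-byte form → F0 90 94 A5.
U+1F33F: 4-byte form → F0 9F 8C BF.
U+E2E0: 3-byte form → EE 8B A0.
Concatenated (20 bytes): F3 87 88 B6 F3 A2 90 84 49 F0 90 94 A5 F0 9F 8C BF EE 8B A0.

F3 87 88 B6 F3 A2 90 84 49 F0 90 94 A5 F0 9F 8C BF EE 8B A0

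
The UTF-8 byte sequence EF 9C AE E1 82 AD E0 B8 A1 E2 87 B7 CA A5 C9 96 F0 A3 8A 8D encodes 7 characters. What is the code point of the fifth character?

Offset 0: leading byte 0xEF = 11101111 → 3-byte char #1 = EF 9C AE.
Offset 3: leading byte 0xE1 = 11100001 → 3-byte char #2 = E1 82 AD.
Offset 6: leading byte 0xE0 = 11100000 → 3-byte char #3 = E0 B8 A1.
Offset 9: leading byte 0xE2 = 11100010 → 3-byte char #4 = E2 87 B7.
Offset 12: leading byte 0xCA = 11001010 → 2-byte char #5 = CA A5.
Leading byte 0xCA = 11001010 matches 110xxxxx → 2-byte sequence.
Byte 1: 0xCA = 11001010, payload 01010 (5 bits).
Byte 2: 0xA5 = 10100101 (10xxxxxx ✓), payload 100101.
Concatenate: 01010100101 = 0x2A5 (11 bits → U+02A5).

U+02A5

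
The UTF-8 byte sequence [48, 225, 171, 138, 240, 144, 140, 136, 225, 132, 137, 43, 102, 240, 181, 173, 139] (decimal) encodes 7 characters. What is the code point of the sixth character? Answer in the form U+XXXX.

Offset 0: leading byte 0x30 = 00110000 → 1-byte char #1 = 30.
Offset 1: leading byte 0xE1 = 11100001 → 3-byte char #2 = E1 AB 8A.
Offset 4: leading byte 0xF0 = 11110000 → 4-byte char #3 = F0 90 8C 88.
Offset 8: leading byte 0xE1 = 11100001 → 3-byte char #4 = E1 84 89.
Offset 11: leading byte 0x2B = 00101011 → 1-byte char #5 = 2B.
Offset 12: leading byte 0x66 = 01100110 → 1-byte char #6 = 66.
Leading byte 0x66 = 01100110 matches 0xxxxxxx → 1-byte sequence.
Byte 1: 0x66 = 01100110, payload 1100110 (7 bits).
Concatenate: 1100110 = 0x66 (7 bits → U+0066).

U+0066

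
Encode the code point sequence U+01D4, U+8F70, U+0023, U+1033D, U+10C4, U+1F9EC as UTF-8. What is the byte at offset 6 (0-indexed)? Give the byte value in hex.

U+01D4 → 2-byte form C7 94 at offsets 0–1.
U+8F70 → 3-byte form E8 BD B0 at offsets 2–4.
U+0023 → 1-byte form 23 at offsets 5–5.
U+1033D → 4-byte form F0 90 8C BD at offsets 6–9.
Offset 6 falls in char 4's range; it's byte 1 of F0 90 8C BD = 0xF0.

0xF0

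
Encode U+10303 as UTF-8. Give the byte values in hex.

U+10303 = 0x10303 = 66307 decimal. In range U+10000–U+10FFFF → 4-byte form: 11110xxx 10xxxxxx 10xxxxxx 10xxxxxx.
Binary (21 bits): 000010000001100000011.
Split 3+6+6+6: 000 | 010000 | 001100 | 000011.
Byte 1: 11110000 = 0xF0.
Byte 2: 10010000 = 0x90.
Byte 3: 10001100 = 0x8C.
Byte 4: 10000011 = 0x83.

F0 90 8C 83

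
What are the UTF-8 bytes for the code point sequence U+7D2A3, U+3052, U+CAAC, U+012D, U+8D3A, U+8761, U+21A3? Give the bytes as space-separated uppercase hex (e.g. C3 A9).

U+7D2A3: 4-byte form → F1 BD 8A A3.
U+3052: 3-byte form → E3 81 92.
U+CAAC: 3-byte form → EC AA AC.
U+012D: 2-byte form → C4 AD.
U+8D3A: 3-byte form → E8 B4 BA.
U+8761: 3-byte form → E8 9D A1.
U+21A3: 3-byte form → E2 86 A3.
Concatenated (21 bytes): F1 BD 8A A3 E3 81 92 EC AA AC C4 AD E8 B4 BA E8 9D A1 E2 86 A3.

F1 BD 8A A3 E3 81 92 EC AA AC C4 AD E8 B4 BA E8 9D A1 E2 86 A3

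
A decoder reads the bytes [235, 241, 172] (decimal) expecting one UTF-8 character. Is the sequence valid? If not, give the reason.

Leading byte 0xEB = 11101011 → 3-byte form.
Byte 2 is 0xF1 = 11110001, which is not 10xxxxxx — expected a continuation byte.

invalid (non-continuation byte where continuation expected)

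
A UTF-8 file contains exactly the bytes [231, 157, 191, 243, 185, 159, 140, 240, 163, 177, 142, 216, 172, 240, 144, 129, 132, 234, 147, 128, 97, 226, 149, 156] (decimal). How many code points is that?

8

Byte at offset 0: 0xE7 = 11100111 → 3-byte char (#1). Advance 3.
Byte at offset 3: 0xF3 = 11110011 → 4-byte char (#2). Advance 4.
Byte at offset 7: 0xF0 = 11110000 → 4-byte char (#3). Advance 4.
Byte at offset 11: 0xD8 = 11011000 → 2-byte char (#4). Advance 2.
Byte at offset 13: 0xF0 = 11110000 → 4-byte char (#5). Advance 4.
Byte at offset 17: 0xEA = 11101010 → 3-byte char (#6). Advance 3.
Byte at offset 20: 0x61 = 01100001 → 1-byte char (#7). Advance 1.
Byte at offset 21: 0xE2 = 11100010 → 3-byte char (#8). Advance 3.
Reached end at offset 24 after 8 code points.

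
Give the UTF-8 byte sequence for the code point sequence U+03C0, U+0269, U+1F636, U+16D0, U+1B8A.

CF 80 C9 A9 F0 9F 98 B6 E1 9B 90 E1 AE 8A

U+03C0: 2-byte form → CF 80.
U+0269: 2-byte form → C9 A9.
U+1F636: 4-byte form → F0 9F 98 B6.
U+16D0: 3-byte form → E1 9B 90.
U+1B8A: 3-byte form → E1 AE 8A.
Concatenated (14 bytes): CF 80 C9 A9 F0 9F 98 B6 E1 9B 90 E1 AE 8A.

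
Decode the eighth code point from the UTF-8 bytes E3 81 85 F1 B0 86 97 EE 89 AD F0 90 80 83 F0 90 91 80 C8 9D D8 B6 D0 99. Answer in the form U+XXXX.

Offset 0: leading byte 0xE3 = 11100011 → 3-byte char #1 = E3 81 85.
Offset 3: leading byte 0xF1 = 11110001 → 4-byte char #2 = F1 B0 86 97.
Offset 7: leading byte 0xEE = 11101110 → 3-byte char #3 = EE 89 AD.
Offset 10: leading byte 0xF0 = 11110000 → 4-byte char #4 = F0 90 80 83.
Offset 14: leading byte 0xF0 = 11110000 → 4-byte char #5 = F0 90 91 80.
Offset 18: leading byte 0xC8 = 11001000 → 2-byte char #6 = C8 9D.
Offset 20: leading byte 0xD8 = 11011000 → 2-byte char #7 = D8 B6.
Offset 22: leading byte 0xD0 = 11010000 → 2-byte char #8 = D0 99.
Leading byte 0xD0 = 11010000 matches 110xxxxx → 2-byte sequence.
Byte 1: 0xD0 = 11010000, payload 10000 (5 bits).
Byte 2: 0x99 = 10011001 (10xxxxxx ✓), payload 011001.
Concatenate: 10000011001 = 0x419 (11 bits → U+0419).

U+0419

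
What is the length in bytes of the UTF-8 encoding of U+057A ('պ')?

2

U+057A = 0x57A. UTF-8 uses 1 byte below 0x80, 2 below 0x800, 3 below 0x10000, 4 up to 0x10FFFF. 0x57A is in U+0080–U+07FF → 2 bytes.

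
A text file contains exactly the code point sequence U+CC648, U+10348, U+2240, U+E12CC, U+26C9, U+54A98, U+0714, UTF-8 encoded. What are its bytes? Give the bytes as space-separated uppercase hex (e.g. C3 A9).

U+CC648: 4-byte form → F3 8C 99 88.
U+10348: 4-byte form → F0 90 8D 88.
U+2240: 3-byte form → E2 89 80.
U+E12CC: 4-byte form → F3 A1 8B 8C.
U+26C9: 3-byte form → E2 9B 89.
U+54A98: 4-byte form → F1 94 AA 98.
U+0714: 2-byte form → DC 94.
Concatenated (24 bytes): F3 8C 99 88 F0 90 8D 88 E2 89 80 F3 A1 8B 8C E2 9B 89 F1 94 AA 98 DC 94.

F3 8C 99 88 F0 90 8D 88 E2 89 80 F3 A1 8B 8C E2 9B 89 F1 94 AA 98 DC 94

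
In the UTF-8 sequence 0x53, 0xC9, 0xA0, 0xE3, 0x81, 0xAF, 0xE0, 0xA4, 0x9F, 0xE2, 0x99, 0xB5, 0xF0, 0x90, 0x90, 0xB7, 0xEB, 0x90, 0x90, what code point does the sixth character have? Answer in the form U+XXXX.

Offset 0: leading byte 0x53 = 01010011 → 1-byte char #1 = 53.
Offset 1: leading byte 0xC9 = 11001001 → 2-byte char #2 = C9 A0.
Offset 3: leading byte 0xE3 = 11100011 → 3-byte char #3 = E3 81 AF.
Offset 6: leading byte 0xE0 = 11100000 → 3-byte char #4 = E0 A4 9F.
Offset 9: leading byte 0xE2 = 11100010 → 3-byte char #5 = E2 99 B5.
Offset 12: leading byte 0xF0 = 11110000 → 4-byte char #6 = F0 90 90 B7.
Leading byte 0xF0 = 11110000 matches 11110xxx → 4-byte sequence.
Byte 1: 0xF0 = 11110000, payload 000 (3 bits).
Byte 2: 0x90 = 10010000 (10xxxxxx ✓), payload 010000.
Byte 3: 0x90 = 10010000 (10xxxxxx ✓), payload 010000.
Byte 4: 0xB7 = 10110111 (10xxxxxx ✓), payload 110111.
Concatenate: 000010000010000110111 = 0x10437 (21 bits → U+10437).

U+10437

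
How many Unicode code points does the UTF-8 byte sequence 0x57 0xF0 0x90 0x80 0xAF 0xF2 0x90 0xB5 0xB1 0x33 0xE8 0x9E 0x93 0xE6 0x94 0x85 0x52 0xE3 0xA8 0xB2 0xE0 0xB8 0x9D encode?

9

Byte at offset 0: 0x57 = 01010111 → 1-byte char (#1). Advance 1.
Byte at offset 1: 0xF0 = 11110000 → 4-byte char (#2). Advance 4.
Byte at offset 5: 0xF2 = 11110010 → 4-byte char (#3). Advance 4.
Byte at offset 9: 0x33 = 00110011 → 1-byte char (#4). Advance 1.
Byte at offset 10: 0xE8 = 11101000 → 3-byte char (#5). Advance 3.
Byte at offset 13: 0xE6 = 11100110 → 3-byte char (#6). Advance 3.
Byte at offset 16: 0x52 = 01010010 → 1-byte char (#7). Advance 1.
Byte at offset 17: 0xE3 = 11100011 → 3-byte char (#8). Advance 3.
Byte at offset 20: 0xE0 = 11100000 → 3-byte char (#9). Advance 3.
Reached end at offset 23 after 9 code points.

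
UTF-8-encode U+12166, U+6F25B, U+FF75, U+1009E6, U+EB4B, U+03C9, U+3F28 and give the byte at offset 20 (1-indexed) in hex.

1-indexed offset 20 is 0-indexed offset 19.
U+12166 → 4-byte form F0 92 85 A6 at offsets 0–3.
U+6F25B → 4-byte form F1 AF 89 9B at offsets 4–7.
U+FF75 → 3-byte form EF BD B5 at offsets 8–10.
U+1009E6 → 4-byte form F4 80 A7 A6 at offsets 11–14.
U+EB4B → 3-byte form EE AD 8B at offsets 15–17.
U+03C9 → 2-byte form CF 89 at offsets 18–19.
Offset 19 falls in char 6's range; it's byte 2 of CF 89 = 0x89.

0x89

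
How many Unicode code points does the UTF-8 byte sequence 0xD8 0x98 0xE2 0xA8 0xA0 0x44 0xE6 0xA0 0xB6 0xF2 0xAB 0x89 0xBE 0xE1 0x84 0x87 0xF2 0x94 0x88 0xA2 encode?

7

Byte at offset 0: 0xD8 = 11011000 → 2-byte char (#1). Advance 2.
Byte at offset 2: 0xE2 = 11100010 → 3-byte char (#2). Advance 3.
Byte at offset 5: 0x44 = 01000100 → 1-byte char (#3). Advance 1.
Byte at offset 6: 0xE6 = 11100110 → 3-byte char (#4). Advance 3.
Byte at offset 9: 0xF2 = 11110010 → 4-byte char (#5). Advance 4.
Byte at offset 13: 0xE1 = 11100001 → 3-byte char (#6). Advance 3.
Byte at offset 16: 0xF2 = 11110010 → 4-byte char (#7). Advance 4.
Reached end at offset 20 after 7 code points.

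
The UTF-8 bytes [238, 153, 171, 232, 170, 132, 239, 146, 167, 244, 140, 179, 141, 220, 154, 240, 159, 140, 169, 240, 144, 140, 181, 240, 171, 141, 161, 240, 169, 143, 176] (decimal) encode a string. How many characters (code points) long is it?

Byte at offset 0: 0xEE = 11101110 → 3-byte char (#1). Advance 3.
Byte at offset 3: 0xE8 = 11101000 → 3-byte char (#2). Advance 3.
Byte at offset 6: 0xEF = 11101111 → 3-byte char (#3). Advance 3.
Byte at offset 9: 0xF4 = 11110100 → 4-byte char (#4). Advance 4.
Byte at offset 13: 0xDC = 11011100 → 2-byte char (#5). Advance 2.
Byte at offset 15: 0xF0 = 11110000 → 4-byte char (#6). Advance 4.
Byte at offset 19: 0xF0 = 11110000 → 4-byte char (#7). Advance 4.
Byte at offset 23: 0xF0 = 11110000 → 4-byte char (#8). Advance 4.
Byte at offset 27: 0xF0 = 11110000 → 4-byte char (#9). Advance 4.
Reached end at offset 31 after 9 code points.

9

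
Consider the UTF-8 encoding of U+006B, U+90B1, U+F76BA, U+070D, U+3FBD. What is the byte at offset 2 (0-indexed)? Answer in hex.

U+006B → 1-byte form 6B at offsets 0–0.
U+90B1 → 3-byte form E9 82 B1 at offsets 1–3.
Offset 2 falls in char 2's range; it's byte 2 of E9 82 B1 = 0x82.

0x82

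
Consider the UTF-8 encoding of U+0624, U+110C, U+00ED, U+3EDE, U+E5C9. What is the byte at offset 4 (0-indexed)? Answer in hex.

U+0624 → 2-byte form D8 A4 at offsets 0–1.
U+110C → 3-byte form E1 84 8C at offsets 2–4.
Offset 4 falls in char 2's range; it's byte 3 of E1 84 8C = 0x8C.

0x8C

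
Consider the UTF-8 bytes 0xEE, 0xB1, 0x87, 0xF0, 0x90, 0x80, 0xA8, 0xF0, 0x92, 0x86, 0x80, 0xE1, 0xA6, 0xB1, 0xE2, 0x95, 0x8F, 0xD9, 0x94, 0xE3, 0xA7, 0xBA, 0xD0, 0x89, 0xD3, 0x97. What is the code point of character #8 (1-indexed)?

U+0409

Offset 0: leading byte 0xEE = 11101110 → 3-byte char #1 = EE B1 87.
Offset 3: leading byte 0xF0 = 11110000 → 4-byte char #2 = F0 90 80 A8.
Offset 7: leading byte 0xF0 = 11110000 → 4-byte char #3 = F0 92 86 80.
Offset 11: leading byte 0xE1 = 11100001 → 3-byte char #4 = E1 A6 B1.
Offset 14: leading byte 0xE2 = 11100010 → 3-byte char #5 = E2 95 8F.
Offset 17: leading byte 0xD9 = 11011001 → 2-byte char #6 = D9 94.
Offset 19: leading byte 0xE3 = 11100011 → 3-byte char #7 = E3 A7 BA.
Offset 22: leading byte 0xD0 = 11010000 → 2-byte char #8 = D0 89.
Leading byte 0xD0 = 11010000 matches 110xxxxx → 2-byte sequence.
Byte 1: 0xD0 = 11010000, payload 10000 (5 bits).
Byte 2: 0x89 = 10001001 (10xxxxxx ✓), payload 001001.
Concatenate: 10000001001 = 0x409 (11 bits → U+0409).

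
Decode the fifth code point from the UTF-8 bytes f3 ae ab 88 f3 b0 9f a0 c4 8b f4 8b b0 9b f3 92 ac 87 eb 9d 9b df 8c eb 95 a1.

Offset 0: leading byte 0xF3 = 11110011 → 4-byte char #1 = F3 AE AB 88.
Offset 4: leading byte 0xF3 = 11110011 → 4-byte char #2 = F3 B0 9F A0.
Offset 8: leading byte 0xC4 = 11000100 → 2-byte char #3 = C4 8B.
Offset 10: leading byte 0xF4 = 11110100 → 4-byte char #4 = F4 8B B0 9B.
Offset 14: leading byte 0xF3 = 11110011 → 4-byte char #5 = F3 92 AC 87.
Leading byte 0xF3 = 11110011 matches 11110xxx → 4-byte sequence.
Byte 1: 0xF3 = 11110011, payload 011 (3 bits).
Byte 2: 0x92 = 10010010 (10xxxxxx ✓), payload 010010.
Byte 3: 0xAC = 10101100 (10xxxxxx ✓), payload 101100.
Byte 4: 0x87 = 10000111 (10xxxxxx ✓), payload 000111.
Concatenate: 011010010101100000111 = 0xD2B07 (21 bits → U+D2B07).

U+D2B07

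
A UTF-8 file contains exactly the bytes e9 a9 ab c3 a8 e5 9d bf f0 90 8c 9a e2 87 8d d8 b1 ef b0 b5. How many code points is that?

7

Byte at offset 0: 0xE9 = 11101001 → 3-byte char (#1). Advance 3.
Byte at offset 3: 0xC3 = 11000011 → 2-byte char (#2). Advance 2.
Byte at offset 5: 0xE5 = 11100101 → 3-byte char (#3). Advance 3.
Byte at offset 8: 0xF0 = 11110000 → 4-byte char (#4). Advance 4.
Byte at offset 12: 0xE2 = 11100010 → 3-byte char (#5). Advance 3.
Byte at offset 15: 0xD8 = 11011000 → 2-byte char (#6). Advance 2.
Byte at offset 17: 0xEF = 11101111 → 3-byte char (#7). Advance 3.
Reached end at offset 20 after 7 code points.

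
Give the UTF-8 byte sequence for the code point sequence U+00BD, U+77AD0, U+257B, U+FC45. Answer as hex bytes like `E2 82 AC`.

C2 BD F1 B7 AB 90 E2 95 BB EF B1 85

U+00BD: 2-byte form → C2 BD.
U+77AD0: 4-byte form → F1 B7 AB 90.
U+257B: 3-byte form → E2 95 BB.
U+FC45: 3-byte form → EF B1 85.
Concatenated (12 bytes): C2 BD F1 B7 AB 90 E2 95 BB EF B1 85.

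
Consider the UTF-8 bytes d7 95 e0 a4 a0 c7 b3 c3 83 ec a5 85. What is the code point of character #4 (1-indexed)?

U+00C3

Offset 0: leading byte 0xD7 = 11010111 → 2-byte char #1 = D7 95.
Offset 2: leading byte 0xE0 = 11100000 → 3-byte char #2 = E0 A4 A0.
Offset 5: leading byte 0xC7 = 11000111 → 2-byte char #3 = C7 B3.
Offset 7: leading byte 0xC3 = 11000011 → 2-byte char #4 = C3 83.
Leading byte 0xC3 = 11000011 matches 110xxxxx → 2-byte sequence.
Byte 1: 0xC3 = 11000011, payload 00011 (5 bits).
Byte 2: 0x83 = 10000011 (10xxxxxx ✓), payload 000011.
Concatenate: 00011000011 = 0xC3 (11 bits → U+00C3).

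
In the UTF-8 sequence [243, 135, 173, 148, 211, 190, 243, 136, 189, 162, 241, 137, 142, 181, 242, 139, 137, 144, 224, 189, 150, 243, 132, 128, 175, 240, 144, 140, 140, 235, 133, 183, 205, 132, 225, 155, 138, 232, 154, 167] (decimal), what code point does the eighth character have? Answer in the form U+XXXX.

U+1030C

Offset 0: leading byte 0xF3 = 11110011 → 4-byte char #1 = F3 87 AD 94.
Offset 4: leading byte 0xD3 = 11010011 → 2-byte char #2 = D3 BE.
Offset 6: leading byte 0xF3 = 11110011 → 4-byte char #3 = F3 88 BD A2.
Offset 10: leading byte 0xF1 = 11110001 → 4-byte char #4 = F1 89 8E B5.
Offset 14: leading byte 0xF2 = 11110010 → 4-byte char #5 = F2 8B 89 90.
Offset 18: leading byte 0xE0 = 11100000 → 3-byte char #6 = E0 BD 96.
Offset 21: leading byte 0xF3 = 11110011 → 4-byte char #7 = F3 84 80 AF.
Offset 25: leading byte 0xF0 = 11110000 → 4-byte char #8 = F0 90 8C 8C.
Leading byte 0xF0 = 11110000 matches 11110xxx → 4-byte sequence.
Byte 1: 0xF0 = 11110000, payload 000 (3 bits).
Byte 2: 0x90 = 10010000 (10xxxxxx ✓), payload 010000.
Byte 3: 0x8C = 10001100 (10xxxxxx ✓), payload 001100.
Byte 4: 0x8C = 10001100 (10xxxxxx ✓), payload 001100.
Concatenate: 000010000001100001100 = 0x1030C (21 bits → U+1030C).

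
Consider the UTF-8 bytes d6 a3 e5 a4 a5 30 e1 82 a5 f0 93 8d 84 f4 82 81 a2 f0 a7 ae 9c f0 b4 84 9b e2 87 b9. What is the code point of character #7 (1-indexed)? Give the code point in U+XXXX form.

U+27B9C

Offset 0: leading byte 0xD6 = 11010110 → 2-byte char #1 = D6 A3.
Offset 2: leading byte 0xE5 = 11100101 → 3-byte char #2 = E5 A4 A5.
Offset 5: leading byte 0x30 = 00110000 → 1-byte char #3 = 30.
Offset 6: leading byte 0xE1 = 11100001 → 3-byte char #4 = E1 82 A5.
Offset 9: leading byte 0xF0 = 11110000 → 4-byte char #5 = F0 93 8D 84.
Offset 13: leading byte 0xF4 = 11110100 → 4-byte char #6 = F4 82 81 A2.
Offset 17: leading byte 0xF0 = 11110000 → 4-byte char #7 = F0 A7 AE 9C.
Leading byte 0xF0 = 11110000 matches 11110xxx → 4-byte sequence.
Byte 1: 0xF0 = 11110000, payload 000 (3 bits).
Byte 2: 0xA7 = 10100111 (10xxxxxx ✓), payload 100111.
Byte 3: 0xAE = 10101110 (10xxxxxx ✓), payload 101110.
Byte 4: 0x9C = 10011100 (10xxxxxx ✓), payload 011100.
Concatenate: 000100111101110011100 = 0x27B9C (21 bits → U+27B9C).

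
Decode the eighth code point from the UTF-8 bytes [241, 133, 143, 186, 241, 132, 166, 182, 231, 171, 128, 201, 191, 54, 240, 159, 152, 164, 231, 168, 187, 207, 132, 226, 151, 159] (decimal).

Offset 0: leading byte 0xF1 = 11110001 → 4-byte char #1 = F1 85 8F BA.
Offset 4: leading byte 0xF1 = 11110001 → 4-byte char #2 = F1 84 A6 B6.
Offset 8: leading byte 0xE7 = 11100111 → 3-byte char #3 = E7 AB 80.
Offset 11: leading byte 0xC9 = 11001001 → 2-byte char #4 = C9 BF.
Offset 13: leading byte 0x36 = 00110110 → 1-byte char #5 = 36.
Offset 14: leading byte 0xF0 = 11110000 → 4-byte char #6 = F0 9F 98 A4.
Offset 18: leading byte 0xE7 = 11100111 → 3-byte char #7 = E7 A8 BB.
Offset 21: leading byte 0xCF = 11001111 → 2-byte char #8 = CF 84.
Leading byte 0xCF = 11001111 matches 110xxxxx → 2-byte sequence.
Byte 1: 0xCF = 11001111, payload 01111 (5 bits).
Byte 2: 0x84 = 10000100 (10xxxxxx ✓), payload 000100.
Concatenate: 01111000100 = 0x3C4 (11 bits → U+03C4).

U+03C4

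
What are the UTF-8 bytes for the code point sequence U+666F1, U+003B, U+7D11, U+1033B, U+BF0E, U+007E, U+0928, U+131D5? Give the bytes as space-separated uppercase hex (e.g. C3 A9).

F1 A6 9B B1 3B E7 B4 91 F0 90 8C BB EB BC 8E 7E E0 A4 A8 F0 93 87 95

U+666F1: 4-byte form → F1 A6 9B B1.
U+003B: 1-byte form → 3B.
U+7D11: 3-byte form → E7 B4 91.
U+1033B: 4-byte form → F0 90 8C BB.
U+BF0E: 3-byte form → EB BC 8E.
U+007E: 1-byte form → 7E.
U+0928: 3-byte form → E0 A4 A8.
U+131D5: 4-byte form → F0 93 87 95.
Concatenated (23 bytes): F1 A6 9B B1 3B E7 B4 91 F0 90 8C BB EB BC 8E 7E E0 A4 A8 F0 93 87 95.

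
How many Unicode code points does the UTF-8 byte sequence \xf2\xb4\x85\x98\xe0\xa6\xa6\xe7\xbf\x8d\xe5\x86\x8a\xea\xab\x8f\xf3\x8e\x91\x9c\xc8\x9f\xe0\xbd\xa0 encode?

8

Byte at offset 0: 0xF2 = 11110010 → 4-byte char (#1). Advance 4.
Byte at offset 4: 0xE0 = 11100000 → 3-byte char (#2). Advance 3.
Byte at offset 7: 0xE7 = 11100111 → 3-byte char (#3). Advance 3.
Byte at offset 10: 0xE5 = 11100101 → 3-byte char (#4). Advance 3.
Byte at offset 13: 0xEA = 11101010 → 3-byte char (#5). Advance 3.
Byte at offset 16: 0xF3 = 11110011 → 4-byte char (#6). Advance 4.
Byte at offset 20: 0xC8 = 11001000 → 2-byte char (#7). Advance 2.
Byte at offset 22: 0xE0 = 11100000 → 3-byte char (#8). Advance 3.
Reached end at offset 25 after 8 code points.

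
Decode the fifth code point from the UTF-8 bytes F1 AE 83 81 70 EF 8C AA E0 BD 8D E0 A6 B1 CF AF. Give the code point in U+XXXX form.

U+09B1

Offset 0: leading byte 0xF1 = 11110001 → 4-byte char #1 = F1 AE 83 81.
Offset 4: leading byte 0x70 = 01110000 → 1-byte char #2 = 70.
Offset 5: leading byte 0xEF = 11101111 → 3-byte char #3 = EF 8C AA.
Offset 8: leading byte 0xE0 = 11100000 → 3-byte char #4 = E0 BD 8D.
Offset 11: leading byte 0xE0 = 11100000 → 3-byte char #5 = E0 A6 B1.
Leading byte 0xE0 = 11100000 matches 1110xxxx → 3-byte sequence.
Byte 1: 0xE0 = 11100000, payload 0000 (4 bits).
Byte 2: 0xA6 = 10100110 (10xxxxxx ✓), payload 100110.
Byte 3: 0xB1 = 10110001 (10xxxxxx ✓), payload 110001.
Concatenate: 0000100110110001 = 0x9B1 (16 bits → U+09B1).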